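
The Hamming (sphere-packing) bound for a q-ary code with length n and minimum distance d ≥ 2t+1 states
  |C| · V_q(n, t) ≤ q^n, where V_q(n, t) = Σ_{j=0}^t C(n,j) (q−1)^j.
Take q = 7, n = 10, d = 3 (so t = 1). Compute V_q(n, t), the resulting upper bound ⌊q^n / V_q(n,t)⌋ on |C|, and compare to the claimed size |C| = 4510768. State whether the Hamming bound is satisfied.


V_q(n, t) = 61, q^n = 282475249, Hamming bound = 4630741, |C| = 4510768 ≤ bound (satisfied).

Step 1: Compute V_q(n, t) = Σ_{j=0}^1 C(n, j) (q−1)^j.
  j = 0: C(10,0)·(6)^0 = 1·1 = 1.
  j = 1: C(10,1)·(6)^1 = 10·6 = 60.
  V_q(n, t) = 1 + 60 = 61.
Step 2: q^n = 7^10 = 282475249.
Step 3: Hamming bound ⌊q^n / V_q(n,t)⌋ = ⌊282475249/61⌋ = 4630741.
Step 4: Compare |C| = 4510768 to 4630741: satisfied.
The claimed |C| lies below the Hamming bound.


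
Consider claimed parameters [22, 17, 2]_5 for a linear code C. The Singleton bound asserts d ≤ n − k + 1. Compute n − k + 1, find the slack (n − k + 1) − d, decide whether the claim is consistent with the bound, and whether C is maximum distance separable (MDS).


Singleton RHS = n − k + 1 = 6, slack = 4, bound satisfied, not MDS.

Singleton bound: d ≤ n − k + 1.
Here n = 22, k = 17, so n − k + 1 = 6.
Given d = 2, check d ≤ 6: YES.
Slack = (n − k + 1) − d = 4.
The code is NOT MDS (slack = 4 > 0).
Description: the claimed parameters are [22, 17, 2]_5; such a code would be non-MDS.


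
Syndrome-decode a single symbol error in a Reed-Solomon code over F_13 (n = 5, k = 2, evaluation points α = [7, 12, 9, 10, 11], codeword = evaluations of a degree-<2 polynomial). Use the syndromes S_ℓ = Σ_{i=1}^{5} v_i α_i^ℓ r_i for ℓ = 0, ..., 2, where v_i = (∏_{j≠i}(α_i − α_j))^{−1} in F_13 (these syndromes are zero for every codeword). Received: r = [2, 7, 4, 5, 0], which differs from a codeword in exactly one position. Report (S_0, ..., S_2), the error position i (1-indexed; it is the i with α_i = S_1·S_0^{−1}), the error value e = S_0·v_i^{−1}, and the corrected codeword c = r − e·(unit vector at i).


S = (4, 5, 3), error at position 5, error magnitude e = 7, c = [2, 7, 4, 5, 6].

Step 1: column multipliers v_i = (∏_{j≠i}(α_i − α_j))^{−1} mod 13.
  i = 1 (α = 7): (7−12)(7−9)(7−10)(7−11) = (−5)·(−2)·(−3)·(−4) = 120 ≡ 3, so v_1 = 3^{−1} = 9 (mod 13).
  i = 2 (α = 12): (12−7)(12−9)(12−10)(12−11) = 5·3·2·1 = 30 ≡ 4, so v_2 = 4^{−1} = 10 (mod 13).
  i = 3 (α = 9): (9−7)(9−12)(9−10)(9−11) = 2·(−3)·(−1)·(−2) = −12 ≡ 1, so v_3 = 1^{−1} = 1 (mod 13).
  i = 4 (α = 10): (10−7)(10−12)(10−9)(10−11) = 3·(−2)·1·(−1) = 6 ≡ 6, so v_4 = 6^{−1} = 11 (mod 13).
  i = 5 (α = 11): (11−7)(11−12)(11−9)(11−10) = 4·(−1)·2·1 = −8 ≡ 5, so v_5 = 5^{−1} = 8 (mod 13).
  v = [9, 10, 1, 11, 8].
Step 2: syndromes of r = [2, 7, 4, 5, 0] (all sums mod 13).
  S_0 = Σ v_i r_i = 9·2 + 10·7 + 1·4 + 11·5 + 8·0 = 147 ≡ 4.
  S_1 = Σ v_i α_i r_i = 9·7·2 + 10·12·7 + 1·9·4 + 11·10·5 + 8·11·0 = 1552 ≡ 5.
  α_i^2 mod 13 = [10, 1, 3, 9, 4].
  S_2 = Σ v_i α_i^2 r_i = 9·10·2 + 10·1·7 + 1·3·4 + 11·9·5 + 8·4·0 = 757 ≡ 3.
  S = (4, 5, 3) ≠ 0, so r is not a codeword (an error is present).
Step 3: locate the error. For a single error e at position i, S_ℓ = v_i·e·α_i^ℓ, so α_err = S_1/S_0.
  S_0^{−1} = 4^{−1} = 10 (mod 13), so α_err = 5·10 = 50 ≡ 11 = α_5. Error position i = 5.
  Consistency check: S_2/S_1 = 3·8 = 24 ≡ 11 = α_err ✓ (single-error assumption holds).
Step 4: error magnitude e = S_0/v_5 = S_0·∏_{j≠5}(α_5 − α_j) = 4·5 = 20 ≡ 7 (mod 13).
Step 5: correct position 5: c_5 = r_5 − e = 0 − 7 ≡ 6 (mod 13). Hence c = [2, 7, 4, 5, 6].
  Check: interpolating c through the α_i gives m(x) = 8 + 1·x (degree < 2) with m(α_i) = c_i for every i, so c is indeed a codeword.


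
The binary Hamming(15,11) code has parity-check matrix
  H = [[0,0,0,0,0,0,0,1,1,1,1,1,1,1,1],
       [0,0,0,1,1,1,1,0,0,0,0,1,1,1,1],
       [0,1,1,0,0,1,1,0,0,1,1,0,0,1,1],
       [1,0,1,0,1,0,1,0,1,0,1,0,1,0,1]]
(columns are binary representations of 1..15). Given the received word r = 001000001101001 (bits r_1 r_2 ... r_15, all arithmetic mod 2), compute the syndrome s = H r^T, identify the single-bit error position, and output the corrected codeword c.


s = (0, 0, 1, 1)^T, error position = 3, corrected codeword c = 000000001101001

Compute s = H r^T mod 2 one row at a time:
  s_1 = 0 + 1 + 1 + 0 + 1 + 0 + 0 + 1 = 4 ≡ 0 (mod 2).
  s_2 = 0 + 0 + 0 + 0 + 1 + 0 + 0 + 1 = 2 ≡ 0 (mod 2).
  s_3 = 0 + 1 + 0 + 0 + 1 + 0 + 0 + 1 = 3 ≡ 1 (mod 2).
  s_4 = 0 + 1 + 0 + 0 + 1 + 0 + 0 + 1 = 3 ≡ 1 (mod 2).
s = (0, 0, 1, 1)^T — this equals column 3 of H (binary 0011), so error is at position 3.
Correct: flip bit 3 of r = 001000001101001 to get c = 000000001101001.


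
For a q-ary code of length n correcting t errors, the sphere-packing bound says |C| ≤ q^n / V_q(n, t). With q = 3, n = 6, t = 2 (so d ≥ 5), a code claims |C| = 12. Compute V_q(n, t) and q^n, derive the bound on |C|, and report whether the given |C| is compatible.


V_q(n, t) = 73, q^n = 729, Hamming bound = 9, |C| = 12 > bound (violated).

Step 1: Compute V_q(n, t) = Σ_{j=0}^2 C(n, j) (q−1)^j.
  j = 0: C(6,0)·(2)^0 = 1·1 = 1.
  j = 1: C(6,1)·(2)^1 = 6·2 = 12.
  j = 2: C(6,2)·(2)^2 = 15·4 = 60.
  V_q(n, t) = 1 + 12 + 60 = 73.
Step 2: q^n = 3^6 = 729.
Step 3: Hamming bound ⌊q^n / V_q(n,t)⌋ = ⌊729/73⌋ = 9.
Step 4: Compare |C| = 12 to 9: violated.
The claimed |C| lies above the Hamming bound, so no 3-ary code of length 6 with d ≥ 5 can have 12 codewords.


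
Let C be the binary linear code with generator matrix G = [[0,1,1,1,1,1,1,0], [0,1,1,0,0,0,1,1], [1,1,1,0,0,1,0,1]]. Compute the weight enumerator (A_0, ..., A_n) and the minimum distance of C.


Weight distribution: A_0 = 1, A_3 = 1, A_4 = 2, A_5 = 3, A_6 = 1. Minimum distance d = 3.

Enumerate all 2^3 = 8 messages m ∈ F_2^3.
For each, compute codeword c = mG in F_2^8, then tally its weight.
  m = 000 → c = 00000000, weight = 0.
  m = 100 → c = 01111110, weight = 6.
  m = 010 → c = 01100011, weight = 4.
  m = 110 → c = 00011101, weight = 4.
  m = 001 → c = 11100101, weight = 5.
  m = 101 → c = 10011011, weight = 5.
  m = 011 → c = 10000110, weight = 3.
  m = 111 → c = 11111000, weight = 5.
Tally weights:
  weight 0: 1 codewords.
  weight 3: 1 codewords.
  weight 4: 2 codewords.
  weight 5: 3 codewords.
  weight 6: 1 codewords.
Minimum distance d = smallest w > 0 with A_w > 0 = 3.
Sanity: Σ A_w = 8 = 2^3 = 8 ✓.


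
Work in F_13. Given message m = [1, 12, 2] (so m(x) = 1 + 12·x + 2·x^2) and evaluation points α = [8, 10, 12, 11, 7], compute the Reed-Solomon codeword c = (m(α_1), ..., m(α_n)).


c = [4, 9, 4, 11, 1]

Message polynomial: m(x) = 1 + 12·x + 2·x^2 (mod 13).
For each evaluation point α_i, compute m(α_i) mod 13:
  α_1 = 8: Horner steps 2 → 2 → 4, so m(8) = 4.
  α_2 = 10: Horner steps 2 → 6 → 9, so m(10) = 9.
  α_3 = 12: Horner steps 2 → 10 → 4, so m(12) = 4.
  α_4 = 11: Horner steps 2 → 8 → 11, so m(11) = 11.
  α_5 = 7: Horner steps 2 → 0 → 1, so m(7) = 1.
Codeword c = [4, 9, 4, 11, 1] ∈ F_13^5.


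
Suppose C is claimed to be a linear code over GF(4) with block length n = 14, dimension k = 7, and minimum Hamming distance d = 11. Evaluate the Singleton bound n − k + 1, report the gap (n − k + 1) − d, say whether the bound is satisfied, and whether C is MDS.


Singleton RHS = n − k + 1 = 8, slack = -3, bound violated (no such code; not MDS).

Singleton bound: d ≤ n − k + 1.
Here n = 14, k = 7, so n − k + 1 = 8.
Given d = 11, check d ≤ 8: NO.
Slack = (n − k + 1) − d = -3.
The slack is negative: d = 11 exceeds n − k + 1 = 8 by 3, so the Singleton bound is violated and no linear [14, 7, 11]_4 code can exist. In particular it is not MDS (MDS requires d = n − k + 1 exactly).
Description: the claimed parameters are [14, 7, 11]_4; such a code would be impossible (violates the Singleton bound).


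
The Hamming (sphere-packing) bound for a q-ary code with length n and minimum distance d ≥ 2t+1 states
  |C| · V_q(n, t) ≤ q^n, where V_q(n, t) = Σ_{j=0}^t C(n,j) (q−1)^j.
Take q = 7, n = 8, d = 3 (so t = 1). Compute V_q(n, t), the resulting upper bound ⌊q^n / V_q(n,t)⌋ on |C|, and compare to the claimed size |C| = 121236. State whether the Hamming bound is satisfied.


V_q(n, t) = 49, q^n = 5764801, Hamming bound = 117649, |C| = 121236 > bound (violated).

Step 1: Compute V_q(n, t) = Σ_{j=0}^1 C(n, j) (q−1)^j.
  j = 0: C(8,0)·(6)^0 = 1·1 = 1.
  j = 1: C(8,1)·(6)^1 = 8·6 = 48.
  V_q(n, t) = 1 + 48 = 49.
Step 2: q^n = 7^8 = 5764801.
Step 3: Hamming bound ⌊q^n / V_q(n,t)⌋ = ⌊5764801/49⌋ = 117649.
Step 4: Compare |C| = 121236 to 117649: violated.
The claimed |C| lies above the Hamming bound, so no 7-ary code of length 8 with d ≥ 3 can have 121236 codewords.


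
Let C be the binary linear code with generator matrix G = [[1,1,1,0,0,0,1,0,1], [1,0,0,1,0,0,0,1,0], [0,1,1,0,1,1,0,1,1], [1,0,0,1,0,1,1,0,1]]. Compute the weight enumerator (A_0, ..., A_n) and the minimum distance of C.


Weight distribution: A_0 = 1, A_3 = 2, A_4 = 5, A_5 = 4, A_6 = 2, A_7 = 2. Minimum distance d = 3.

Enumerate all 2^4 = 16 messages m ∈ F_2^4.
For each, compute codeword c = mG in F_2^9, then tally its weight.
  m = 0000 → c = 000000000, weight = 0.
  m = 1000 → c = 111000101, weight = 5.
  m = 0100 → c = 100100010, weight = 3.
  m = 1100 → c = 011100111, weight = 6.
  m = 0010 → c = 011011011, weight = 6.
  m = 1010 → c = 100011110, weight = 5.
  m = 0110 → c = 111111001, weight = 7.
  m = 1110 → c = 000111100, weight = 4.
  m = 0001 → c = 100101101, weight = 5.
  m = 1001 → c = 011101000, weight = 4.
  m = 0101 → c = 000001111, weight = 4.
  m = 1101 → c = 111001010, weight = 5.
  m = 0011 → c = 111110110, weight = 7.
  m = 1011 → c = 000110011, weight = 4.
  m = 0111 → c = 011010100, weight = 4.
  m = 1111 → c = 100010001, weight = 3.
Tally weights:
  weight 0: 1 codewords.
  weight 3: 2 codewords.
  weight 4: 5 codewords.
  weight 5: 4 codewords.
  weight 6: 2 codewords.
  weight 7: 2 codewords.
Minimum distance d = smallest w > 0 with A_w > 0 = 3.
Sanity: Σ A_w = 16 = 2^4 = 16 ✓.


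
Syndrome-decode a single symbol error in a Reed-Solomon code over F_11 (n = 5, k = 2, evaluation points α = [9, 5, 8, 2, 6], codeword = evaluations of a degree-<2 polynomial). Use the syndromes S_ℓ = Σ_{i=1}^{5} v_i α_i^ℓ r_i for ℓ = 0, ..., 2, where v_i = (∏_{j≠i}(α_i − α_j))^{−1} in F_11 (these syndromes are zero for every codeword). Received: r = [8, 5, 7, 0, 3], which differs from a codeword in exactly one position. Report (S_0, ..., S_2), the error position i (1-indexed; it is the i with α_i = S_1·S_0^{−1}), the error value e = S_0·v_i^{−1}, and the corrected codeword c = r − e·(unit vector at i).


S = (1, 8, 9), error at position 3, error magnitude e = 8, c = [8, 5, 10, 0, 3].

Step 1: column multipliers v_i = (∏_{j≠i}(α_i − α_j))^{−1} mod 11.
  i = 1 (α = 9): (9−5)(9−8)(9−2)(9−6) = 4·1·7·3 = 84 ≡ 7, so v_1 = 7^{−1} = 8 (mod 11).
  i = 2 (α = 5): (5−9)(5−8)(5−2)(5−6) = (−4)·(−3)·3·(−1) = −36 ≡ 8, so v_2 = 8^{−1} = 7 (mod 11).
  i = 3 (α = 8): (8−9)(8−5)(8−2)(8−6) = (−1)·3·6·2 = −36 ≡ 8, so v_3 = 8^{−1} = 7 (mod 11).
  i = 4 (α = 2): (2−9)(2−5)(2−8)(2−6) = (−7)·(−3)·(−6)·(−4) = 504 ≡ 9, so v_4 = 9^{−1} = 5 (mod 11).
  i = 5 (α = 6): (6−9)(6−5)(6−8)(6−2) = (−3)·1·(−2)·4 = 24 ≡ 2, so v_5 = 2^{−1} = 6 (mod 11).
  v = [8, 7, 7, 5, 6].
Step 2: syndromes of r = [8, 5, 7, 0, 3] (all sums mod 11).
  S_0 = Σ v_i r_i = 8·8 + 7·5 + 7·7 + 5·0 + 6·3 = 166 ≡ 1.
  S_1 = Σ v_i α_i r_i = 8·9·8 + 7·5·5 + 7·8·7 + 5·2·0 + 6·6·3 = 1251 ≡ 8.
  α_i^2 mod 11 = [4, 3, 9, 4, 3].
  S_2 = Σ v_i α_i^2 r_i = 8·4·8 + 7·3·5 + 7·9·7 + 5·4·0 + 6·3·3 = 856 ≡ 9.
  S = (1, 8, 9) ≠ 0, so r is not a codeword (an error is present).
Step 3: locate the error. For a single error e at position i, S_ℓ = v_i·e·α_i^ℓ, so α_err = S_1/S_0.
  S_0^{−1} = 1^{−1} = 1 (mod 11), so α_err = 8·1 = 8 ≡ 8 = α_3. Error position i = 3.
  Consistency check: S_2/S_1 = 9·7 = 63 ≡ 8 = α_err ✓ (single-error assumption holds).
Step 4: error magnitude e = S_0/v_3 = S_0·∏_{j≠3}(α_3 − α_j) = 1·8 = 8 ≡ 8 (mod 11).
Step 5: correct position 3: c_3 = r_3 − e = 7 − 8 ≡ 10 (mod 11). Hence c = [8, 5, 10, 0, 3].
  Check: interpolating c through the α_i gives m(x) = 4 + 9·x (degree < 2) with m(α_i) = c_i for every i, so c is indeed a codeword.


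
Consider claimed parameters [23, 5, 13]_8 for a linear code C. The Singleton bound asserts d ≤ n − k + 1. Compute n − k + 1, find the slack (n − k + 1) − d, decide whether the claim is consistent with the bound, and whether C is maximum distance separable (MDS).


Singleton RHS = n − k + 1 = 19, slack = 6, bound satisfied, not MDS.

Singleton bound: d ≤ n − k + 1.
Here n = 23, k = 5, so n − k + 1 = 19.
Given d = 13, check d ≤ 19: YES.
Slack = (n − k + 1) − d = 6.
The code is NOT MDS (slack = 6 > 0).
Description: the claimed parameters are [23, 5, 13]_8; such a code would be non-MDS.


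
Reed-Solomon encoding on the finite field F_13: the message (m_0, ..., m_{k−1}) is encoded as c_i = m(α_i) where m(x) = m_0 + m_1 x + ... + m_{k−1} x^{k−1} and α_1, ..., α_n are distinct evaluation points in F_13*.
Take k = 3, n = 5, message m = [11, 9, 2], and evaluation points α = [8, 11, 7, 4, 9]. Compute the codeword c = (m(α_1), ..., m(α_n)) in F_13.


c = [3, 1, 3, 1, 7]

Message polynomial: m(x) = 11 + 9·x + 2·x^2 (mod 13).
For each evaluation point α_i, compute m(α_i) mod 13:
  α_1 = 8: Horner steps 2 → 12 → 3, so m(8) = 3.
  α_2 = 11: Horner steps 2 → 5 → 1, so m(11) = 1.
  α_3 = 7: Horner steps 2 → 10 → 3, so m(7) = 3.
  α_4 = 4: Horner steps 2 → 4 → 1, so m(4) = 1.
  α_5 = 9: Horner steps 2 → 1 → 7, so m(9) = 7.
Codeword c = [3, 1, 3, 1, 7] ∈ F_13^5.


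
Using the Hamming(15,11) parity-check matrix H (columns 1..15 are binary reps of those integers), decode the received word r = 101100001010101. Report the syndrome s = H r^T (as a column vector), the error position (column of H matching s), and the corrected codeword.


s = (0, 1, 1, 0)^T, error position = 6, corrected codeword c = 101101001010101

Compute s = H r^T mod 2 one row at a time:
  s_1 = 0 + 1 + 0 + 1 + 0 + 1 + 0 + 1 = 4 ≡ 0 (mod 2).
  s_2 = 1 + 0 + 0 + 0 + 0 + 1 + 0 + 1 = 3 ≡ 1 (mod 2).
  s_3 = 0 + 1 + 0 + 0 + 0 + 1 + 0 + 1 = 3 ≡ 1 (mod 2).
  s_4 = 1 + 1 + 0 + 0 + 1 + 1 + 1 + 1 = 6 ≡ 0 (mod 2).
s = (0, 1, 1, 0)^T — this equals column 6 of H (binary 0110), so error is at position 6.
Correct: flip bit 6 of r = 101100001010101 to get c = 101101001010101.


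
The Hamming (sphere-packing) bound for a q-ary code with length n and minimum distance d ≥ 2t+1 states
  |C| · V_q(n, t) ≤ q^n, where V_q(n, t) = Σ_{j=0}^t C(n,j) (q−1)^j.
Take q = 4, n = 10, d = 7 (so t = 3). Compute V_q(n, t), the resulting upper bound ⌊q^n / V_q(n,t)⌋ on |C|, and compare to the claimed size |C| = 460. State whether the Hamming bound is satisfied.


V_q(n, t) = 3676, q^n = 1048576, Hamming bound = 285, |C| = 460 > bound (violated).

Step 1: Compute V_q(n, t) = Σ_{j=0}^3 C(n, j) (q−1)^j.
  j = 0: C(10,0)·(3)^0 = 1·1 = 1.
  j = 1: C(10,1)·(3)^1 = 10·3 = 30.
  j = 2: C(10,2)·(3)^2 = 45·9 = 405.
  j = 3: C(10,3)·(3)^3 = 120·27 = 3240.
  V_q(n, t) = 1 + 30 + 405 + 3240 = 3676.
Step 2: q^n = 4^10 = 1048576.
Step 3: Hamming bound ⌊q^n / V_q(n,t)⌋ = ⌊1048576/3676⌋ = 285.
Step 4: Compare |C| = 460 to 285: violated.
The claimed |C| lies above the Hamming bound, so no 4-ary code of length 10 with d ≥ 7 can have 460 codewords.


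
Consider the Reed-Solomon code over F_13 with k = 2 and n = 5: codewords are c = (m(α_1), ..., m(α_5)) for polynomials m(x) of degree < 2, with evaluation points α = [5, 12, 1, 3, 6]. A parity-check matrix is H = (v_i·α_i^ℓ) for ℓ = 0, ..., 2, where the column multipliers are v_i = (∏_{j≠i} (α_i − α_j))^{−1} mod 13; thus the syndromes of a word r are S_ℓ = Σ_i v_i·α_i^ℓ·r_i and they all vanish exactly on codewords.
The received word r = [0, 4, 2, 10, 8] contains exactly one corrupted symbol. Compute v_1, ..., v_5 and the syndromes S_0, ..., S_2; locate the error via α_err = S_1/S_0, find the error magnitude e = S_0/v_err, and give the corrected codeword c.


S = (9, 9, 9), error at position 3, error magnitude e = 8, c = [0, 4, 7, 10, 8].

Step 1: column multipliers v_i = (∏_{j≠i}(α_i − α_j))^{−1} mod 13.
  i = 1 (α = 5): (5−12)(5−1)(5−3)(5−6) = (−7)·4·2·(−1) = 56 ≡ 4, so v_1 = 4^{−1} = 10 (mod 13).
  i = 2 (α = 12): (12−5)(12−1)(12−3)(12−6) = 7·11·9·6 = 4158 ≡ 11, so v_2 = 11^{−1} = 6 (mod 13).
  i = 3 (α = 1): (1−5)(1−12)(1−3)(1−6) = (−4)·(−11)·(−2)·(−5) = 440 ≡ 11, so v_3 = 11^{−1} = 6 (mod 13).
  i = 4 (α = 3): (3−5)(3−12)(3−1)(3−6) = (−2)·(−9)·2·(−3) = −108 ≡ 9, so v_4 = 9^{−1} = 3 (mod 13).
  i = 5 (α = 6): (6−5)(6−12)(6−1)(6−3) = 1·(−6)·5·3 = −90 ≡ 1, so v_5 = 1^{−1} = 1 (mod 13).
  v = [10, 6, 6, 3, 1].
Step 2: syndromes of r = [0, 4, 2, 10, 8] (all sums mod 13).
  S_0 = Σ v_i r_i = 10·0 + 6·4 + 6·2 + 3·10 + 1·8 = 74 ≡ 9.
  S_1 = Σ v_i α_i r_i = 10·5·0 + 6·12·4 + 6·1·2 + 3·3·10 + 1·6·8 = 438 ≡ 9.
  α_i^2 mod 13 = [12, 1, 1, 9, 10].
  S_2 = Σ v_i α_i^2 r_i = 10·12·0 + 6·1·4 + 6·1·2 + 3·9·10 + 1·10·8 = 386 ≡ 9.
  S = (9, 9, 9) ≠ 0, so r is not a codeword (an error is present).
Step 3: locate the error. For a single error e at position i, S_ℓ = v_i·e·α_i^ℓ, so α_err = S_1/S_0.
  S_0^{−1} = 9^{−1} = 3 (mod 13), so α_err = 9·3 = 27 ≡ 1 = α_3. Error position i = 3.
  Consistency check: S_2/S_1 = 9·3 = 27 ≡ 1 = α_err ✓ (single-error assumption holds).
Step 4: error magnitude e = S_0/v_3 = S_0·∏_{j≠3}(α_3 − α_j) = 9·11 = 99 ≡ 8 (mod 13).
Step 5: correct position 3: c_3 = r_3 − e = 2 − 8 ≡ 7 (mod 13). Hence c = [0, 4, 7, 10, 8].
  Check: interpolating c through the α_i gives m(x) = 12 + 8·x (degree < 2) with m(α_i) = c_i for every i, so c is indeed a codeword.


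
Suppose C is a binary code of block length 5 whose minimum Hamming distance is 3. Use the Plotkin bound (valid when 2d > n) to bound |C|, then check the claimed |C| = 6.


Plotkin bound M ≤ 6; given |C| = 6 ≤ bound (satisfied).

Check applicability: 2d = 6, n = 5.
2d − n = 1 > 0, so Plotkin applies.
Compute d/(2d−n) = 3/1 ≈ 3.0000.
⌊d/(2d−n)⌋ = 3.
Plotkin bound: M ≤ 2·3 = 6.
Given |C| = 6, check: satisfied.
This |C| is at the Plotkin bound.


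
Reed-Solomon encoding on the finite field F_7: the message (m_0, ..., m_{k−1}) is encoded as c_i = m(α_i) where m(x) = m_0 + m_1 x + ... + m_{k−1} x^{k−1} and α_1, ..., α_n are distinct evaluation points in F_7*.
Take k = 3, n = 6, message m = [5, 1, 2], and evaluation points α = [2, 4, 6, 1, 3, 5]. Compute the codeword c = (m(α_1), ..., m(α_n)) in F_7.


c = [1, 6, 6, 1, 5, 4]

Message polynomial: m(x) = 5 + 1·x + 2·x^2 (mod 7).
For each evaluation point α_i, compute m(α_i) mod 7:
  α_1 = 2: Horner steps 2 → 5 → 1, so m(2) = 1.
  α_2 = 4: Horner steps 2 → 2 → 6, so m(4) = 6.
  α_3 = 6: Horner steps 2 → 6 → 6, so m(6) = 6.
  α_4 = 1: Horner steps 2 → 3 → 1, so m(1) = 1.
  α_5 = 3: Horner steps 2 → 0 → 5, so m(3) = 5.
  α_6 = 5: Horner steps 2 → 4 → 4, so m(5) = 4.
Codeword c = [1, 6, 6, 1, 5, 4] ∈ F_7^6.


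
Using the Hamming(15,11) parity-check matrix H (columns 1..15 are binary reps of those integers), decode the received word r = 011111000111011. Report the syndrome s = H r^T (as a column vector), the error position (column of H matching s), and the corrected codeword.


s = (1, 0, 1, 0)^T, error position = 10, corrected codeword c = 011111000011011

Compute s = H r^T mod 2 one row at a time:
  s_1 = 0 + 0 + 1 + 1 + 1 + 0 + 1 + 1 = 5 ≡ 1 (mod 2).
  s_2 = 1 + 1 + 1 + 0 + 1 + 0 + 1 + 1 = 6 ≡ 0 (mod 2).
  s_3 = 1 + 1 + 1 + 0 + 1 + 1 + 1 + 1 = 7 ≡ 1 (mod 2).
  s_4 = 0 + 1 + 1 + 0 + 0 + 1 + 0 + 1 = 4 ≡ 0 (mod 2).
s = (1, 0, 1, 0)^T — this equals column 10 of H (binary 1010), so error is at position 10.
Correct: flip bit 10 of r = 011111000111011 to get c = 011111000011011.


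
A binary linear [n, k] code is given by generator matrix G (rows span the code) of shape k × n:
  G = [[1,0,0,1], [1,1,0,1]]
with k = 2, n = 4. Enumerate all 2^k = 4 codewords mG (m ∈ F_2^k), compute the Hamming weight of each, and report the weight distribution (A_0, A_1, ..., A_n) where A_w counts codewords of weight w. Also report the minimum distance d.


Weight distribution: A_0 = 1, A_1 = 1, A_2 = 1, A_3 = 1. Minimum distance d = 1.

Enumerate all 2^2 = 4 messages m ∈ F_2^2.
For each, compute codeword c = mG in F_2^4, then tally its weight.
  m = 00 → c = 0000, weight = 0.
  m = 10 → c = 1001, weight = 2.
  m = 01 → c = 1101, weight = 3.
  m = 11 → c = 0100, weight = 1.
Tally weights:
  weight 0: 1 codewords.
  weight 1: 1 codewords.
  weight 2: 1 codewords.
  weight 3: 1 codewords.
Minimum distance d = smallest w > 0 with A_w > 0 = 1.
Sanity: Σ A_w = 4 = 2^2 = 4 ✓.


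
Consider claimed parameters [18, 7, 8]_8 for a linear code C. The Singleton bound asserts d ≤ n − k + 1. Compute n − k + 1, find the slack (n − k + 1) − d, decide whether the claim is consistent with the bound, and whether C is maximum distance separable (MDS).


Singleton RHS = n − k + 1 = 12, slack = 4, bound satisfied, not MDS.

Singleton bound: d ≤ n − k + 1.
Here n = 18, k = 7, so n − k + 1 = 12.
Given d = 8, check d ≤ 12: YES.
Slack = (n − k + 1) − d = 4.
The code is NOT MDS (slack = 4 > 0).
Description: the claimed parameters are [18, 7, 8]_8; such a code would be non-MDS.


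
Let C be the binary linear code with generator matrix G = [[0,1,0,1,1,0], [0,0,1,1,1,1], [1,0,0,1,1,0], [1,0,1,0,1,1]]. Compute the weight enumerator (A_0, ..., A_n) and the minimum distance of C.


Weight distribution: A_0 = 1, A_1 = 1, A_2 = 3, A_3 = 6, A_4 = 3, A_5 = 1, A_6 = 1. Minimum distance d = 1.

Enumerate all 2^4 = 16 messages m ∈ F_2^4.
For each, compute codeword c = mG in F_2^6, then tally its weight.
  m = 0000 → c = 000000, weight = 0.
  m = 1000 → c = 010110, weight = 3.
  m = 0100 → c = 001111, weight = 4.
  m = 1100 → c = 011001, weight = 3.
  m = 0010 → c = 100110, weight = 3.
  m = 1010 → c = 110000, weight = 2.
  m = 0110 → c = 101001, weight = 3.
  m = 1110 → c = 111111, weight = 6.
  m = 0001 → c = 101011, weight = 4.
  m = 1001 → c = 111101, weight = 5.
  m = 0101 → c = 100100, weight = 2.
  m = 1101 → c = 110010, weight = 3.
  m = 0011 → c = 001101, weight = 3.
  m = 1011 → c = 011011, weight = 4.
  m = 0111 → c = 000010, weight = 1.
  m = 1111 → c = 010100, weight = 2.
Tally weights:
  weight 0: 1 codewords.
  weight 1: 1 codewords.
  weight 2: 3 codewords.
  weight 3: 6 codewords.
  weight 4: 3 codewords.
  weight 5: 1 codewords.
  weight 6: 1 codewords.
Minimum distance d = smallest w > 0 with A_w > 0 = 1.
Sanity: Σ A_w = 16 = 2^4 = 16 ✓.


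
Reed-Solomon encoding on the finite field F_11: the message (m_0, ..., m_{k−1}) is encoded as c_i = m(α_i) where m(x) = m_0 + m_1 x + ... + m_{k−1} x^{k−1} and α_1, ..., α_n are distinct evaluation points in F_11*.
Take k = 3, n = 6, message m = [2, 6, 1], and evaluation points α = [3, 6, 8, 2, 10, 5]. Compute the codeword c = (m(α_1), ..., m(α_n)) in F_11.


c = [7, 8, 4, 7, 8, 2]

Message polynomial: m(x) = 2 + 6·x + 1·x^2 (mod 11).
For each evaluation point α_i, compute m(α_i) mod 11:
  α_1 = 3: Horner steps 1 → 9 → 7, so m(3) = 7.
  α_2 = 6: Horner steps 1 → 1 → 8, so m(6) = 8.
  α_3 = 8: Horner steps 1 → 3 → 4, so m(8) = 4.
  α_4 = 2: Horner steps 1 → 8 → 7, so m(2) = 7.
  α_5 = 10: Horner steps 1 → 5 → 8, so m(10) = 8.
  α_6 = 5: Horner steps 1 → 0 → 2, so m(5) = 2.
Codeword c = [7, 8, 4, 7, 8, 2] ∈ F_11^6.


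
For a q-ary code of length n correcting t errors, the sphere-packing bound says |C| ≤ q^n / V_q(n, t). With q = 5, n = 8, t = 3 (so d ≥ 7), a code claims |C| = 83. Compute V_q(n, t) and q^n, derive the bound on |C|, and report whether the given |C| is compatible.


V_q(n, t) = 4065, q^n = 390625, Hamming bound = 96, |C| = 83 ≤ bound (satisfied).

Step 1: Compute V_q(n, t) = Σ_{j=0}^3 C(n, j) (q−1)^j.
  j = 0: C(8,0)·(4)^0 = 1·1 = 1.
  j = 1: C(8,1)·(4)^1 = 8·4 = 32.
  j = 2: C(8,2)·(4)^2 = 28·16 = 448.
  j = 3: C(8,3)·(4)^3 = 56·64 = 3584.
  V_q(n, t) = 1 + 32 + 448 + 3584 = 4065.
Step 2: q^n = 5^8 = 390625.
Step 3: Hamming bound ⌊q^n / V_q(n,t)⌋ = ⌊390625/4065⌋ = 96.
Step 4: Compare |C| = 83 to 96: satisfied.
The claimed |C| lies below the Hamming bound.


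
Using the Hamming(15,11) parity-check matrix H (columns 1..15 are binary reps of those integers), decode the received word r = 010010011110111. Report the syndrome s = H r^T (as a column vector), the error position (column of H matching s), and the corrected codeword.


s = (1, 0, 1, 1)^T, error position = 11, corrected codeword c = 010010011100111

Compute s = H r^T mod 2 one row at a time:
  s_1 = 1 + 1 + 1 + 1 + 0 + 1 + 1 + 1 = 7 ≡ 1 (mod 2).
  s_2 = 0 + 1 + 0 + 0 + 0 + 1 + 1 + 1 = 4 ≡ 0 (mod 2).
  s_3 = 1 + 0 + 0 + 0 + 1 + 1 + 1 + 1 = 5 ≡ 1 (mod 2).
  s_4 = 0 + 0 + 1 + 0 + 1 + 1 + 1 + 1 = 5 ≡ 1 (mod 2).
s = (1, 0, 1, 1)^T — this equals column 11 of H (binary 1011), so error is at position 11.
Correct: flip bit 11 of r = 010010011110111 to get c = 010010011100111.


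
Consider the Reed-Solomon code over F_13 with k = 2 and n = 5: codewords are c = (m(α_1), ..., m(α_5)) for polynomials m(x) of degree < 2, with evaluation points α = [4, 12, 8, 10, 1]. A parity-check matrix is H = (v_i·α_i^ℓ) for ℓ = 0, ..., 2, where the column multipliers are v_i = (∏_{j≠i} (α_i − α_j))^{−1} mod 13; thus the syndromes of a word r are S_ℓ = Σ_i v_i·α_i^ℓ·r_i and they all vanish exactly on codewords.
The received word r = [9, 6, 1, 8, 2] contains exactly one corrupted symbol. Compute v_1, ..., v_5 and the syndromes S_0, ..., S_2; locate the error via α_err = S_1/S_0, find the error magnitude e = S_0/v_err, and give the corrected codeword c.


S = (10, 9, 12), error at position 4, error magnitude e = 11, c = [9, 6, 1, 10, 2].

Step 1: column multipliers v_i = (∏_{j≠i}(α_i − α_j))^{−1} mod 13.
  i = 1 (α = 4): (4−12)(4−8)(4−10)(4−1) = (−8)·(−4)·(−6)·3 = −576 ≡ 9, so v_1 = 9^{−1} = 3 (mod 13).
  i = 2 (α = 12): (12−4)(12−8)(12−10)(12−1) = 8·4·2·11 = 704 ≡ 2, so v_2 = 2^{−1} = 7 (mod 13).
  i = 3 (α = 8): (8−4)(8−12)(8−10)(8−1) = 4·(−4)·(−2)·7 = 224 ≡ 3, so v_3 = 3^{−1} = 9 (mod 13).
  i = 4 (α = 10): (10−4)(10−12)(10−8)(10−1) = 6·(−2)·2·9 = −216 ≡ 5, so v_4 = 5^{−1} = 8 (mod 13).
  i = 5 (α = 1): (1−4)(1−12)(1−8)(1−10) = (−3)·(−11)·(−7)·(−9) = 2079 ≡ 12, so v_5 = 12^{−1} = 12 (mod 13).
  v = [3, 7, 9, 8, 12].
Step 2: syndromes of r = [9, 6, 1, 8, 2] (all sums mod 13).
  S_0 = Σ v_i r_i = 3·9 + 7·6 + 9·1 + 8·8 + 12·2 = 166 ≡ 10.
  S_1 = Σ v_i α_i r_i = 3·4·9 + 7·12·6 + 9·8·1 + 8·10·8 + 12·1·2 = 1348 ≡ 9.
  α_i^2 mod 13 = [3, 1, 12, 9, 1].
  S_2 = Σ v_i α_i^2 r_i = 3·3·9 + 7·1·6 + 9·12·1 + 8·9·8 + 12·1·2 = 831 ≡ 12.
  S = (10, 9, 12) ≠ 0, so r is not a codeword (an error is present).
Step 3: locate the error. For a single error e at position i, S_ℓ = v_i·e·α_i^ℓ, so α_err = S_1/S_0.
  S_0^{−1} = 10^{−1} = 4 (mod 13), so α_err = 9·4 = 36 ≡ 10 = α_4. Error position i = 4.
  Consistency check: S_2/S_1 = 12·3 = 36 ≡ 10 = α_err ✓ (single-error assumption holds).
Step 4: error magnitude e = S_0/v_4 = S_0·∏_{j≠4}(α_4 − α_j) = 10·5 = 50 ≡ 11 (mod 13).
Step 5: correct position 4: c_4 = r_4 − e = 8 − 11 ≡ 10 (mod 13). Hence c = [9, 6, 1, 10, 2].
  Check: interpolating c through the α_i gives m(x) = 4 + 11·x (degree < 2) with m(α_i) = c_i for every i, so c is indeed a codeword.


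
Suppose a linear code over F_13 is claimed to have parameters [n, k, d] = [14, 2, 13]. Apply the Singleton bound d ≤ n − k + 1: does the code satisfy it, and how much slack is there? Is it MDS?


Singleton RHS = n − k + 1 = 13, slack = 0, bound satisfied, MDS.

Singleton bound: d ≤ n − k + 1.
Here n = 14, k = 2, so n − k + 1 = 13.
Given d = 13, check d ≤ 13: YES.
Slack = (n − k + 1) − d = 0.
The code is MDS (slack = 0).
Description: the claimed parameters are [14, 2, 13]_13; such a code would be MDS (meets Singleton bound).


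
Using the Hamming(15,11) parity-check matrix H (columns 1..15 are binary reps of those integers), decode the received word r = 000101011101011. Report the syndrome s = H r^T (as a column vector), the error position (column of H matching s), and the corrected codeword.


s = (0, 1, 0, 0)^T, error position = 4, corrected codeword c = 000001011101011

Compute s = H r^T mod 2 one row at a time:
  s_1 = 1 + 1 + 1 + 0 + 1 + 0 + 1 + 1 = 6 ≡ 0 (mod 2).
  s_2 = 1 + 0 + 1 + 0 + 1 + 0 + 1 + 1 = 5 ≡ 1 (mod 2).
  s_3 = 0 + 0 + 1 + 0 + 1 + 0 + 1 + 1 = 4 ≡ 0 (mod 2).
  s_4 = 0 + 0 + 0 + 0 + 1 + 0 + 0 + 1 = 2 ≡ 0 (mod 2).
s = (0, 1, 0, 0)^T — this equals column 4 of H (binary 0100), so error is at position 4.
Correct: flip bit 4 of r = 000101011101011 to get c = 000001011101011.


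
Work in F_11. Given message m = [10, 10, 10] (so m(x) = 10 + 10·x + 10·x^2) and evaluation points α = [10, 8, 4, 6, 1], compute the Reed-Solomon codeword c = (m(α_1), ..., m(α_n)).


c = [10, 4, 1, 1, 8]

Message polynomial: m(x) = 10 + 10·x + 10·x^2 (mod 11).
For each evaluation point α_i, compute m(α_i) mod 11:
  α_1 = 10: Horner steps 10 → 0 → 10, so m(10) = 10.
  α_2 = 8: Horner steps 10 → 2 → 4, so m(8) = 4.
  α_3 = 4: Horner steps 10 → 6 → 1, so m(4) = 1.
  α_4 = 6: Horner steps 10 → 4 → 1, so m(6) = 1.
  α_5 = 1: Horner steps 10 → 9 → 8, so m(1) = 8.
Codeword c = [10, 4, 1, 1, 8] ∈ F_11^5.


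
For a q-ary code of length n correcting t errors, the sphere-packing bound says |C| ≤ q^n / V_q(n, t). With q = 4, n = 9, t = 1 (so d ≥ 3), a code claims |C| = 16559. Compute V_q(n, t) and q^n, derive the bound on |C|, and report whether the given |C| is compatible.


V_q(n, t) = 28, q^n = 262144, Hamming bound = 9362, |C| = 16559 > bound (violated).

Step 1: Compute V_q(n, t) = Σ_{j=0}^1 C(n, j) (q−1)^j.
  j = 0: C(9,0)·(3)^0 = 1·1 = 1.
  j = 1: C(9,1)·(3)^1 = 9·3 = 27.
  V_q(n, t) = 1 + 27 = 28.
Step 2: q^n = 4^9 = 262144.
Step 3: Hamming bound ⌊q^n / V_q(n,t)⌋ = ⌊262144/28⌋ = 9362.
Step 4: Compare |C| = 16559 to 9362: violated.
The claimed |C| lies above the Hamming bound, so no 4-ary code of length 9 with d ≥ 3 can have 16559 codewords.


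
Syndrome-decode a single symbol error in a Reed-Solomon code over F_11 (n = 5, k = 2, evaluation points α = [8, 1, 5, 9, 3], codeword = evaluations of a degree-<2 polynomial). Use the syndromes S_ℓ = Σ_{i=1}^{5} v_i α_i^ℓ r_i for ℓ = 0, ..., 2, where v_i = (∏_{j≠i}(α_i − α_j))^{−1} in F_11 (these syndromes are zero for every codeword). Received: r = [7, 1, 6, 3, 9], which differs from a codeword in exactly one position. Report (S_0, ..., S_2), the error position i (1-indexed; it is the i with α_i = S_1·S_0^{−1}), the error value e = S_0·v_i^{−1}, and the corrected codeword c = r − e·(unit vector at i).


S = (5, 1, 9), error at position 4, error magnitude e = 3, c = [7, 1, 6, 0, 9].

Step 1: column multipliers v_i = (∏_{j≠i}(α_i − α_j))^{−1} mod 11.
  i = 1 (α = 8): (8−1)(8−5)(8−9)(8−3) = 7·3·(−1)·5 = −105 ≡ 5, so v_1 = 5^{−1} = 9 (mod 11).
  i = 2 (α = 1): (1−8)(1−5)(1−9)(1−3) = (−7)·(−4)·(−8)·(−2) = 448 ≡ 8, so v_2 = 8^{−1} = 7 (mod 11).
  i = 3 (α = 5): (5−8)(5−1)(5−9)(5−3) = (−3)·4·(−4)·2 = 96 ≡ 8, so v_3 = 8^{−1} = 7 (mod 11).
  i = 4 (α = 9): (9−8)(9−1)(9−5)(9−3) = 1·8·4·6 = 192 ≡ 5, so v_4 = 5^{−1} = 9 (mod 11).
  i = 5 (α = 3): (3−8)(3−1)(3−5)(3−9) = (−5)·2·(−2)·(−6) = −120 ≡ 1, so v_5 = 1^{−1} = 1 (mod 11).
  v = [9, 7, 7, 9, 1].
Step 2: syndromes of r = [7, 1, 6, 3, 9] (all sums mod 11).
  S_0 = Σ v_i r_i = 9·7 + 7·1 + 7·6 + 9·3 + 1·9 = 148 ≡ 5.
  S_1 = Σ v_i α_i r_i = 9·8·7 + 7·1·1 + 7·5·6 + 9·9·3 + 1·3·9 = 991 ≡ 1.
  α_i^2 mod 11 = [9, 1, 3, 4, 9].
  S_2 = Σ v_i α_i^2 r_i = 9·9·7 + 7·1·1 + 7·3·6 + 9·4·3 + 1·9·9 = 889 ≡ 9.
  S = (5, 1, 9) ≠ 0, so r is not a codeword (an error is present).
Step 3: locate the error. For a single error e at position i, S_ℓ = v_i·e·α_i^ℓ, so α_err = S_1/S_0.
  S_0^{−1} = 5^{−1} = 9 (mod 11), so α_err = 1·9 = 9 ≡ 9 = α_4. Error position i = 4.
  Consistency check: S_2/S_1 = 9·1 = 9 ≡ 9 = α_err ✓ (single-error assumption holds).
Step 4: error magnitude e = S_0/v_4 = S_0·∏_{j≠4}(α_4 − α_j) = 5·5 = 25 ≡ 3 (mod 11).
Step 5: correct position 4: c_4 = r_4 − e = 3 − 3 ≡ 0 (mod 11). Hence c = [7, 1, 6, 0, 9].
  Check: interpolating c through the α_i gives m(x) = 8 + 4·x (degree < 2) with m(α_i) = c_i for every i, so c is indeed a codeword.


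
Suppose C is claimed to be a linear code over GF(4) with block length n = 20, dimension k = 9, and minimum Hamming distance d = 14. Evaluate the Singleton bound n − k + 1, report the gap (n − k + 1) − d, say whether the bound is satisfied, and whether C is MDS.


Singleton RHS = n − k + 1 = 12, slack = -2, bound violated (no such code; not MDS).

Singleton bound: d ≤ n − k + 1.
Here n = 20, k = 9, so n − k + 1 = 12.
Given d = 14, check d ≤ 12: NO.
Slack = (n − k + 1) − d = -2.
The slack is negative: d = 14 exceeds n − k + 1 = 12 by 2, so the Singleton bound is violated and no linear [20, 9, 14]_4 code can exist. In particular it is not MDS (MDS requires d = n − k + 1 exactly).
Description: the claimed parameters are [20, 9, 14]_4; such a code would be impossible (violates the Singleton bound).


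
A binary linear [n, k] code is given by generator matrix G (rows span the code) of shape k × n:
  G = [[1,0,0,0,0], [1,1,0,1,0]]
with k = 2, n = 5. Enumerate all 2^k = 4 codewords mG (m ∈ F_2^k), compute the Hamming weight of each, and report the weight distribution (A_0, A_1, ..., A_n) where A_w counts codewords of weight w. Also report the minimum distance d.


Weight distribution: A_0 = 1, A_1 = 1, A_2 = 1, A_3 = 1. Minimum distance d = 1.

Enumerate all 2^2 = 4 messages m ∈ F_2^2.
For each, compute codeword c = mG in F_2^5, then tally its weight.
  m = 00 → c = 00000, weight = 0.
  m = 10 → c = 10000, weight = 1.
  m = 01 → c = 11010, weight = 3.
  m = 11 → c = 01010, weight = 2.
Tally weights:
  weight 0: 1 codewords.
  weight 1: 1 codewords.
  weight 2: 1 codewords.
  weight 3: 1 codewords.
Minimum distance d = smallest w > 0 with A_w > 0 = 1.
Sanity: Σ A_w = 4 = 2^2 = 4 ✓.


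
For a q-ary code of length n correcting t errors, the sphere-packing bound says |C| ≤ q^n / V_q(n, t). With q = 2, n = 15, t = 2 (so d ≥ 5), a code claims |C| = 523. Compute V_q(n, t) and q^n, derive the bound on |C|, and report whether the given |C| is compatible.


V_q(n, t) = 121, q^n = 32768, Hamming bound = 270, |C| = 523 > bound (violated).

Step 1: Compute V_q(n, t) = Σ_{j=0}^2 C(n, j) (q−1)^j.
  j = 0: C(15,0)·(1)^0 = 1·1 = 1.
  j = 1: C(15,1)·(1)^1 = 15·1 = 15.
  j = 2: C(15,2)·(1)^2 = 105·1 = 105.
  V_q(n, t) = 1 + 15 + 105 = 121.
Step 2: q^n = 2^15 = 32768.
Step 3: Hamming bound ⌊q^n / V_q(n,t)⌋ = ⌊32768/121⌋ = 270.
Step 4: Compare |C| = 523 to 270: violated.
The claimed |C| lies above the Hamming bound, so no 2-ary code of length 15 with d ≥ 5 can have 523 codewords.


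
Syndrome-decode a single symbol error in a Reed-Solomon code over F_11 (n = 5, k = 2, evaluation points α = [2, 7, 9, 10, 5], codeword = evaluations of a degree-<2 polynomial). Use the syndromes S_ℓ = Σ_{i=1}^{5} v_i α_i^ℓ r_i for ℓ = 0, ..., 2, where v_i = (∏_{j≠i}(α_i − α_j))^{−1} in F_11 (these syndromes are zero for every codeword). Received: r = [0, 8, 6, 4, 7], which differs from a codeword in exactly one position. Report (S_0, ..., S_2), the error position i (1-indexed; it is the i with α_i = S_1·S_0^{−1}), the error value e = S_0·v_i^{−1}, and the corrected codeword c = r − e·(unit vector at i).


S = (3, 5, 1), error at position 3, error magnitude e = 8, c = [0, 8, 9, 4, 7].

Step 1: column multipliers v_i = (∏_{j≠i}(α_i − α_j))^{−1} mod 11.
  i = 1 (α = 2): (2−7)(2−9)(2−10)(2−5) = (−5)·(−7)·(−8)·(−3) = 840 ≡ 4, so v_1 = 4^{−1} = 3 (mod 11).
  i = 2 (α = 7): (7−2)(7−9)(7−10)(7−5) = 5·(−2)·(−3)·2 = 60 ≡ 5, so v_2 = 5^{−1} = 9 (mod 11).
  i = 3 (α = 9): (9−2)(9−7)(9−10)(9−5) = 7·2·(−1)·4 = −56 ≡ 10, so v_3 = 10^{−1} = 10 (mod 11).
  i = 4 (α = 10): (10−2)(10−7)(10−9)(10−5) = 8·3·1·5 = 120 ≡ 10, so v_4 = 10^{−1} = 10 (mod 11).
  i = 5 (α = 5): (5−2)(5−7)(5−9)(5−10) = 3·(−2)·(−4)·(−5) = −120 ≡ 1, so v_5 = 1^{−1} = 1 (mod 11).
  v = [3, 9, 10, 10, 1].
Step 2: syndromes of r = [0, 8, 6, 4, 7] (all sums mod 11).
  S_0 = Σ v_i r_i = 3·0 + 9·8 + 10·6 + 10·4 + 1·7 = 179 ≡ 3.
  S_1 = Σ v_i α_i r_i = 3·2·0 + 9·7·8 + 10·9·6 + 10·10·4 + 1·5·7 = 1479 ≡ 5.
  α_i^2 mod 11 = [4, 5, 4, 1, 3].
  S_2 = Σ v_i α_i^2 r_i = 3·4·0 + 9·5·8 + 10·4·6 + 10·1·4 + 1·3·7 = 661 ≡ 1.
  S = (3, 5, 1) ≠ 0, so r is not a codeword (an error is present).
Step 3: locate the error. For a single error e at position i, S_ℓ = v_i·e·α_i^ℓ, so α_err = S_1/S_0.
  S_0^{−1} = 3^{−1} = 4 (mod 11), so α_err = 5·4 = 20 ≡ 9 = α_3. Error position i = 3.
  Consistency check: S_2/S_1 = 1·9 = 9 ≡ 9 = α_err ✓ (single-error assumption holds).
Step 4: error magnitude e = S_0/v_3 = S_0·∏_{j≠3}(α_3 − α_j) = 3·10 = 30 ≡ 8 (mod 11).
Step 5: correct position 3: c_3 = r_3 − e = 6 − 8 ≡ 9 (mod 11). Hence c = [0, 8, 9, 4, 7].
  Check: interpolating c through the α_i gives m(x) = 10 + 6·x (degree < 2) with m(α_i) = c_i for every i, so c is indeed a codeword.


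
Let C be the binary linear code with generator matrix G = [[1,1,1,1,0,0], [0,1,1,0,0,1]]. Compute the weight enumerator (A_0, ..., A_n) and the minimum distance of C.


Weight distribution: A_0 = 1, A_3 = 2, A_4 = 1. Minimum distance d = 3.

Enumerate all 2^2 = 4 messages m ∈ F_2^2.
For each, compute codeword c = mG in F_2^6, then tally its weight.
  m = 00 → c = 000000, weight = 0.
  m = 10 → c = 111100, weight = 4.
  m = 01 → c = 011001, weight = 3.
  m = 11 → c = 100101, weight = 3.
Tally weights:
  weight 0: 1 codewords.
  weight 3: 2 codewords.
  weight 4: 1 codewords.
Minimum distance d = smallest w > 0 with A_w > 0 = 3.
Sanity: Σ A_w = 4 = 2^2 = 4 ✓.


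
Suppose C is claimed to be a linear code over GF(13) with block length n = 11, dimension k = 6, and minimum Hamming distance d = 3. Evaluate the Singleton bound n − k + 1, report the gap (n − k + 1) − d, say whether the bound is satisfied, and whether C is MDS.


Singleton RHS = n − k + 1 = 6, slack = 3, bound satisfied, not MDS.

Singleton bound: d ≤ n − k + 1.
Here n = 11, k = 6, so n − k + 1 = 6.
Given d = 3, check d ≤ 6: YES.
Slack = (n − k + 1) − d = 3.
The code is NOT MDS (slack = 3 > 0).
Description: the claimed parameters are [11, 6, 3]_13; such a code would be non-MDS.


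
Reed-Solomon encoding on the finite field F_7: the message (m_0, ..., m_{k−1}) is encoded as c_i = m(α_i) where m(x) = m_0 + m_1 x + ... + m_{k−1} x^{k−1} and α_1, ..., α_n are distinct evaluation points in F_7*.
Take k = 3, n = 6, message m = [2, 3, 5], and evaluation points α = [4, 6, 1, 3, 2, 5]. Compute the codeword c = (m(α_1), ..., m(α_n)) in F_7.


c = [3, 4, 3, 0, 0, 2]

Message polynomial: m(x) = 2 + 3·x + 5·x^2 (mod 7).
For each evaluation point α_i, compute m(α_i) mod 7:
  α_1 = 4: Horner steps 5 → 2 → 3, so m(4) = 3.
  α_2 = 6: Horner steps 5 → 5 → 4, so m(6) = 4.
  α_3 = 1: Horner steps 5 → 1 → 3, so m(1) = 3.
  α_4 = 3: Horner steps 5 → 4 → 0, so m(3) = 0.
  α_5 = 2: Horner steps 5 → 6 → 0, so m(2) = 0.
  α_6 = 5: Horner steps 5 → 0 → 2, so m(5) = 2.
Codeword c = [3, 4, 3, 0, 0, 2] ∈ F_7^6.
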